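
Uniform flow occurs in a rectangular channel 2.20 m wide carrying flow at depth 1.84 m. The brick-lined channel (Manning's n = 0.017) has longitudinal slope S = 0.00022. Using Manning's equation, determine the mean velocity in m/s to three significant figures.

A = b·y = 2.20 × 1.84 = 4.048 m²
P = b + 2y = 2.20 + 2×1.84 = 5.880 m
R = A/P = 4.048/5.880 = 0.6884 m
Q = (1/n)·A·R^(2/3)·S^(1/2) = (1/0.017) × 4.048 × 0.6884^(2/3) × 0.00022^(1/2) = 2.754 m³/s
V = Q/A = 2.754/4.048 = 0.6803 m/s

0.680 m/s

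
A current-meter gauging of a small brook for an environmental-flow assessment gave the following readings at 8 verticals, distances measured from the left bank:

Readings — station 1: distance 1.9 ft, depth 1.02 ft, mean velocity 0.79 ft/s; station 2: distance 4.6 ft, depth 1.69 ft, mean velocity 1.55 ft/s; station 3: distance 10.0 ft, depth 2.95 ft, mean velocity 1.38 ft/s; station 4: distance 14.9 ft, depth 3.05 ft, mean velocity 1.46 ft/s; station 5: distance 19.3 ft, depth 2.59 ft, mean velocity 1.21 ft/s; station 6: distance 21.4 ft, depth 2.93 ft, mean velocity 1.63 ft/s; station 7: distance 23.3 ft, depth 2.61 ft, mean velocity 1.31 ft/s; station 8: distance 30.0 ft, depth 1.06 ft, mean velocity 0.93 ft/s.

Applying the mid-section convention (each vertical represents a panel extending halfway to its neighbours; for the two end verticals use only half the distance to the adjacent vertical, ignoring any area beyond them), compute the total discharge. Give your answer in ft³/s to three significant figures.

91.1 ft³/s

w_1 = (4.6 − 1.9)/2 = 1.35 ft; q_1 = 0.79 × 1.02 × 1.35 = 1.088 ft³/s
w_2 = (10.0 − 1.9)/2 = 4.05 ft; q_2 = 1.55 × 1.69 × 4.05 = 10.61 ft³/s
w_3 = (14.9 − 4.6)/2 = 5.15 ft; q_3 = 1.38 × 2.95 × 5.15 = 20.97 ft³/s
w_4 = (19.3 − 10.0)/2 = 4.65 ft; q_4 = 1.46 × 3.05 × 4.65 = 20.71 ft³/s
w_5 = (21.4 − 14.9)/2 = 3.25 ft; q_5 = 1.21 × 2.59 × 3.25 = 10.19 ft³/s
w_6 = (23.3 − 19.3)/2 = 2 ft; q_6 = 1.63 × 2.93 × 2 = 9.552 ft³/s
w_7 = (30.0 − 21.4)/2 = 4.3 ft; q_7 = 1.31 × 2.61 × 4.3 = 14.70 ft³/s
w_8 = (30.0 − 23.3)/2 = 3.35 ft; q_8 = 0.93 × 1.06 × 3.35 = 3.302 ft³/s
Q = Σ qᵢ = 91.11 ft³/s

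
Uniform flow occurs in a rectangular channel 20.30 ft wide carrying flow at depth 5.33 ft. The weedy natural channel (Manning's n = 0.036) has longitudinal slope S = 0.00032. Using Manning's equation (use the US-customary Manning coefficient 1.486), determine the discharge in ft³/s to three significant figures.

184 ft³/s

A = b·y = 20.30 × 5.33 = 108.2 ft²
P = b + 2y = 20.30 + 2×5.33 = 30.96 ft
R = A/P = 108.2/30.96 = 3.495 ft
Q = (1.486/n)·A·R^(2/3)·S^(1/2) = (1.486/0.036) × 108.2 × 3.495^(2/3) × 0.00032^(1/2) = 184.0 ft³/s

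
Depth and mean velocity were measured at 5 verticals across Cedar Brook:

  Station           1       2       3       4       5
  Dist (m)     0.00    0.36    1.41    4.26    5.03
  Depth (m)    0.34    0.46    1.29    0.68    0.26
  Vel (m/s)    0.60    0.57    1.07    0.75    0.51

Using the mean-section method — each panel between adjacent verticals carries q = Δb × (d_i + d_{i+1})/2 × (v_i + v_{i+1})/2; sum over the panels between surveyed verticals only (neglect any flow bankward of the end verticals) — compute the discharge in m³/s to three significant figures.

3.62 m³/s

Panel 1-2: Δb = 0.36 m, d̄ = (0.34+0.46)/2 = 0.4, v̄ = (0.60+0.57)/2 = 0.585 → q = 0.36×0.4×0.585 = 0.08424 m³/s
Panel 2-3: Δb = 1.05 m, d̄ = (0.46+1.29)/2 = 0.875, v̄ = (0.57+1.07)/2 = 0.82 → q = 1.05×0.875×0.82 = 0.7534 m³/s
Panel 3-4: Δb = 2.85 m, d̄ = (1.29+0.68)/2 = 0.985, v̄ = (1.07+0.75)/2 = 0.91 → q = 2.85×0.985×0.91 = 2.555 m³/s
Panel 4-5: Δb = 0.77 m, d̄ = (0.68+0.26)/2 = 0.47, v̄ = (0.75+0.51)/2 = 0.63 → q = 0.77×0.47×0.63 = 0.2280 m³/s
Q = Σ q = 3.620 m³/s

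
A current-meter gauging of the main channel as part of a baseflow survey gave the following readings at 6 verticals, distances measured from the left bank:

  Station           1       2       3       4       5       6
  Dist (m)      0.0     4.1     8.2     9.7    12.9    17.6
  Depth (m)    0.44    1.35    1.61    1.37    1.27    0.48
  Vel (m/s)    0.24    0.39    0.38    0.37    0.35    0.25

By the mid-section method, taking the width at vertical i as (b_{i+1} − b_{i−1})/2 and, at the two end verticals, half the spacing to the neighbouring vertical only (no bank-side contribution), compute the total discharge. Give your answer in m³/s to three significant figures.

w_1 = (4.1 − 0.0)/2 = 2.05 m; q_1 = 0.24 × 0.44 × 2.05 = 0.2165 m³/s
w_2 = (8.2 − 0.0)/2 = 4.1 m; q_2 = 0.39 × 1.35 × 4.1 = 2.159 m³/s
w_3 = (9.7 − 4.1)/2 = 2.8 m; q_3 = 0.38 × 1.61 × 2.8 = 1.713 m³/s
w_4 = (12.9 − 8.2)/2 = 2.35 m; q_4 = 0.37 × 1.37 × 2.35 = 1.191 m³/s
w_5 = (17.6 − 9.7)/2 = 3.95 m; q_5 = 0.35 × 1.27 × 3.95 = 1.756 m³/s
w_6 = (17.6 − 12.9)/2 = 2.35 m; q_6 = 0.25 × 0.48 × 2.35 = 0.2820 m³/s
Q = Σ qᵢ = 7.317 m³/s

7.32 m³/s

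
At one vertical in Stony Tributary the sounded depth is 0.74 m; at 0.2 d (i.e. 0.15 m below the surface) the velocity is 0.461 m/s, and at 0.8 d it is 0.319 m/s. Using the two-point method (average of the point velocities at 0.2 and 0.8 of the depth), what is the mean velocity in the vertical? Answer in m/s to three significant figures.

v̄ = (0.461 + 0.319) / 2 = 0.3900 m/s

0.390 m/s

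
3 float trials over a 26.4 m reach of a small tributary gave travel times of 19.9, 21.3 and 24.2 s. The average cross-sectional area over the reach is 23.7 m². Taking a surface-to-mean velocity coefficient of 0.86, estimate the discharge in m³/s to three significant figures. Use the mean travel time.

t̄ = (19.9 + 21.3 + 24.2) / 3 = 21.8 s
v_surface = L / t̄ = 26.4 / 21.8 = 1.211 m/s
v_mean = 0.86 × 1.211 = 1.041 m/s
Q = A × v_mean = 23.7 × 1.041 = 24.68 m³/s

24.7 m³/s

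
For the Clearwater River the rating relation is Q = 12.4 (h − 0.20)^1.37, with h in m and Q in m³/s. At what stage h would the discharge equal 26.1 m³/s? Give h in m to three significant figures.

1.92 m

h − h₀ = (Q/C)^(1/b) = (26.1/12.4)^(1/1.37) = 1.722 m
h = 0.20 + 1.722 = 1.922 m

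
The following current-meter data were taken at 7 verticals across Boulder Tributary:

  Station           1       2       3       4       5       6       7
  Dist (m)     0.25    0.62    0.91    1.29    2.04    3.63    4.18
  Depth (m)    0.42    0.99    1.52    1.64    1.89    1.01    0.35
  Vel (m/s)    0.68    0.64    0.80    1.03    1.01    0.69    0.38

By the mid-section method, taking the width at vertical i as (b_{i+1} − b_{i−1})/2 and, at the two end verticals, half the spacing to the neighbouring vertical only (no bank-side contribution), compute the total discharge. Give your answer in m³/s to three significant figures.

w_1 = (0.62 − 0.25)/2 = 0.185 m; q_1 = 0.68 × 0.42 × 0.185 = 0.05284 m³/s
w_2 = (0.91 − 0.25)/2 = 0.33 m; q_2 = 0.64 × 0.99 × 0.33 = 0.2091 m³/s
w_3 = (1.29 − 0.62)/2 = 0.335 m; q_3 = 0.80 × 1.52 × 0.335 = 0.4074 m³/s
w_4 = (2.04 − 0.91)/2 = 0.565 m; q_4 = 1.03 × 1.64 × 0.565 = 0.9544 m³/s
w_5 = (3.63 − 1.29)/2 = 1.17 m; q_5 = 1.01 × 1.89 × 1.17 = 2.233 m³/s
w_6 = (4.18 − 2.04)/2 = 1.07 m; q_6 = 0.69 × 1.01 × 1.07 = 0.7457 m³/s
w_7 = (4.18 − 3.63)/2 = 0.275 m; q_7 = 0.38 × 0.35 × 0.275 = 0.03658 m³/s
Q = Σ qᵢ = 4.639 m³/s

4.64 m³/s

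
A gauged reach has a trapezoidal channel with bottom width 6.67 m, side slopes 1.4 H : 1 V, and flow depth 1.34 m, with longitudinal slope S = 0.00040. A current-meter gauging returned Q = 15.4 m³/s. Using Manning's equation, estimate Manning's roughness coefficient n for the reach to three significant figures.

0.0150

A = (b + z·y)·y = (6.67 + 1.4×1.34)×1.34 = 11.45 m²
P = b + 2y√(1+z²) = 6.67 + 2×1.34×√(1+1.4²) = 11.28 m
R = A/P = 11.45/11.28 = 1.015 m
n = (1/Q)·A·R^(2/3)·S^(1/2) = (1/15.4) × 11.45 × 1.010 × 0.02000 = 0.01502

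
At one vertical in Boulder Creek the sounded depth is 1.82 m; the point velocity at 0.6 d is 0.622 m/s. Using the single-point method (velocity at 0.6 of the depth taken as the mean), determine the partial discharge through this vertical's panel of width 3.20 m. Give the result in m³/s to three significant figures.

3.62 m³/s

v̄ = v₀.₆ = 0.622 m/s
q = v̄ × d × w = 0.6220 × 1.82 × 3.20 = 3.623 m³/s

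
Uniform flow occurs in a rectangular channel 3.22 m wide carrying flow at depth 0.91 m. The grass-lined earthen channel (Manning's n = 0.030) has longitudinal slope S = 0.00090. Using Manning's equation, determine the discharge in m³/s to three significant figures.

A = b·y = 3.22 × 0.91 = 2.930 m²
P = b + 2y = 3.22 + 2×0.91 = 5.040 m
R = A/P = 2.930/5.040 = 0.5814 m
Q = (1/n)·A·R^(2/3)·S^(1/2) = (1/0.030) × 2.930 × 0.5814^(2/3) × 0.00090^(1/2) = 2.041 m³/s

2.04 m³/s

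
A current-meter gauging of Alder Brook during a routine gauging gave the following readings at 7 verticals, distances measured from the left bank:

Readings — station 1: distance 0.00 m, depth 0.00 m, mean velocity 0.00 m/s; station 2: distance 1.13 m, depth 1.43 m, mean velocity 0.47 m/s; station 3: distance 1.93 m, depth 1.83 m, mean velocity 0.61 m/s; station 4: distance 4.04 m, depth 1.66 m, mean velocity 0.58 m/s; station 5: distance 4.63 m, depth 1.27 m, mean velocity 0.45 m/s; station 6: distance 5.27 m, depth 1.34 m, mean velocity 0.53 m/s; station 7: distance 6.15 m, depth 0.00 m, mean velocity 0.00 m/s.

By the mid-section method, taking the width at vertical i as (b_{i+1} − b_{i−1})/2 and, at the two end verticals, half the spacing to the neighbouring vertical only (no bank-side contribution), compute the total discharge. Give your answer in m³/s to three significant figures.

w_2 = (1.93 − 0.00)/2 = 0.965 m; q_2 = 0.47 × 1.43 × 0.965 = 0.6486 m³/s
w_3 = (4.04 − 1.13)/2 = 1.455 m; q_3 = 0.61 × 1.83 × 1.455 = 1.624 m³/s
w_4 = (4.63 − 1.93)/2 = 1.35 m; q_4 = 0.58 × 1.66 × 1.35 = 1.300 m³/s
w_5 = (5.27 − 4.04)/2 = 0.615 m; q_5 = 0.45 × 1.27 × 0.615 = 0.3515 m³/s
w_6 = (6.15 − 4.63)/2 = 0.76 m; q_6 = 0.53 × 1.34 × 0.76 = 0.5398 m³/s
Stations 1, 7 contribute zero (depth or velocity is 0).
Q = Σ qᵢ = 4.464 m³/s

4.46 m³/s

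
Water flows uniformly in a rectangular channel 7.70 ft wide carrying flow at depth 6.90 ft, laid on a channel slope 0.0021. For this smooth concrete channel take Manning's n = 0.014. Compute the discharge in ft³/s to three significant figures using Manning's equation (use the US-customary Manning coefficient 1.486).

472 ft³/s

A = b·y = 7.70 × 6.90 = 53.13 ft²
P = b + 2y = 7.70 + 2×6.90 = 21.50 ft
R = A/P = 53.13/21.50 = 2.471 ft
Q = (1.486/n)·A·R^(2/3)·S^(1/2) = (1.486/0.014) × 53.13 × 2.471^(2/3) × 0.0021^(1/2) = 472.4 ft³/s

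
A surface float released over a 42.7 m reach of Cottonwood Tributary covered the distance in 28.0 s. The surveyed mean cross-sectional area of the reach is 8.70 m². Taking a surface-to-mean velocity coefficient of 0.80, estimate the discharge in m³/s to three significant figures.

10.6 m³/s

v_surface = L / t̄ = 42.7 / 28 = 1.525 m/s
v_mean = 0.80 × 1.525 = 1.220 m/s
Q = A × v_mean = 8.70 × 1.220 = 10.61 m³/s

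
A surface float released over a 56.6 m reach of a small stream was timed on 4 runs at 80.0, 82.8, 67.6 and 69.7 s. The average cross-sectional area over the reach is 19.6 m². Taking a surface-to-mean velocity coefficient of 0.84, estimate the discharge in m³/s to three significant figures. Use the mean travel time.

t̄ = (80.0 + 82.8 + 67.6 + 69.7) / 4 = 75.025 s
v_surface = L / t̄ = 56.6 / 75.025 = 0.7544 m/s
v_mean = 0.84 × 0.7544 = 0.6337 m/s
Q = A × v_mean = 19.6 × 0.6337 = 12.42 m³/s

12.4 m³/s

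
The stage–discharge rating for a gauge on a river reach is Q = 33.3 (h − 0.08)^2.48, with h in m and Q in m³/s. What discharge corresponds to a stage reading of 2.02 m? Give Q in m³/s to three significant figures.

172 m³/s

Q = 33.3 × (2.02 − 0.08)^2.48 = 33.3 × 1.94^2.48 = 172.3 m³/s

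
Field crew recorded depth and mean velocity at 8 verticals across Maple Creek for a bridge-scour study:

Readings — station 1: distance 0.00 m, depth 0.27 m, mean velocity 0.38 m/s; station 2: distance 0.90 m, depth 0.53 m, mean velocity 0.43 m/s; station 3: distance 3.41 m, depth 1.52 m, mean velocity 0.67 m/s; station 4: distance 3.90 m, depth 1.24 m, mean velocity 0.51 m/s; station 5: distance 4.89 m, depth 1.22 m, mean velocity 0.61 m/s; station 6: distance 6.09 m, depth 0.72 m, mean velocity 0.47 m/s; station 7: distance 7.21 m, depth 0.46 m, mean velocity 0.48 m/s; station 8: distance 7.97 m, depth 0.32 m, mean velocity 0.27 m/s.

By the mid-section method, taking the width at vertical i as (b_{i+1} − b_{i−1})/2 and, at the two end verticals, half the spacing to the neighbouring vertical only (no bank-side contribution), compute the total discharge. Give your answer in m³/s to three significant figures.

w_1 = (0.90 − 0.00)/2 = 0.45 m; q_1 = 0.38 × 0.27 × 0.45 = 0.04617 m³/s
w_2 = (3.41 − 0.00)/2 = 1.705 m; q_2 = 0.43 × 0.53 × 1.705 = 0.3886 m³/s
w_3 = (3.90 − 0.90)/2 = 1.5 m; q_3 = 0.67 × 1.52 × 1.5 = 1.528 m³/s
w_4 = (4.89 − 3.41)/2 = 0.74 m; q_4 = 0.51 × 1.24 × 0.74 = 0.4680 m³/s
w_5 = (6.09 − 3.90)/2 = 1.095 m; q_5 = 0.61 × 1.22 × 1.095 = 0.8149 m³/s
w_6 = (7.21 − 4.89)/2 = 1.16 m; q_6 = 0.47 × 0.72 × 1.16 = 0.3925 m³/s
w_7 = (7.97 − 6.09)/2 = 0.94 m; q_7 = 0.48 × 0.46 × 0.94 = 0.2076 m³/s
w_8 = (7.97 − 7.21)/2 = 0.38 m; q_8 = 0.27 × 0.32 × 0.38 = 0.03283 m³/s
Q = Σ qᵢ = 3.878 m³/s

3.88 m³/s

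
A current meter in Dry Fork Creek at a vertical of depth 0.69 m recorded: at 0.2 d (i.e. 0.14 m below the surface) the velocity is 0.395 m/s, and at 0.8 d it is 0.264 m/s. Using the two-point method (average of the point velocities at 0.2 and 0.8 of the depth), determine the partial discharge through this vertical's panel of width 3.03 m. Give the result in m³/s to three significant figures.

0.689 m³/s

v̄ = (0.395 + 0.264) / 2 = 0.3295 m/s
q = v̄ × d × w = 0.3295 × 0.69 × 3.03 = 0.6889 m³/s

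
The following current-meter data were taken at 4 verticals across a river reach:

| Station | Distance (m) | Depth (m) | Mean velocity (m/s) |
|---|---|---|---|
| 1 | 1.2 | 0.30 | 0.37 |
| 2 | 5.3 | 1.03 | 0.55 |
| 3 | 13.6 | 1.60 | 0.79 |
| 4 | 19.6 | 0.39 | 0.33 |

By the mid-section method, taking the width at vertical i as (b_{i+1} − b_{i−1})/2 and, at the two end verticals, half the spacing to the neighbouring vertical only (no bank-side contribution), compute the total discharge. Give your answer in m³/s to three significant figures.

13.2 m³/s

w_1 = (5.3 − 1.2)/2 = 2.05 m; q_1 = 0.37 × 0.30 × 2.05 = 0.2276 m³/s
w_2 = (13.6 − 1.2)/2 = 6.2 m; q_2 = 0.55 × 1.03 × 6.2 = 3.512 m³/s
w_3 = (19.6 − 5.3)/2 = 7.15 m; q_3 = 0.79 × 1.60 × 7.15 = 9.038 m³/s
w_4 = (19.6 − 13.6)/2 = 3 m; q_4 = 0.33 × 0.39 × 3 = 0.3861 m³/s
Q = Σ qᵢ = 13.16 m³/s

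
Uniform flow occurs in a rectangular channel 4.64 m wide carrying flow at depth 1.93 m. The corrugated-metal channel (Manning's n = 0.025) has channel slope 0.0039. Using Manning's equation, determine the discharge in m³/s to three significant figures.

A = b·y = 4.64 × 1.93 = 8.955 m²
P = b + 2y = 4.64 + 2×1.93 = 8.500 m
R = A/P = 8.955/8.500 = 1.054 m
Q = (1/n)·A·R^(2/3)·S^(1/2) = (1/0.025) × 8.955 × 1.054^(2/3) × 0.0039^(1/2) = 23.16 m³/s

23.2 m³/s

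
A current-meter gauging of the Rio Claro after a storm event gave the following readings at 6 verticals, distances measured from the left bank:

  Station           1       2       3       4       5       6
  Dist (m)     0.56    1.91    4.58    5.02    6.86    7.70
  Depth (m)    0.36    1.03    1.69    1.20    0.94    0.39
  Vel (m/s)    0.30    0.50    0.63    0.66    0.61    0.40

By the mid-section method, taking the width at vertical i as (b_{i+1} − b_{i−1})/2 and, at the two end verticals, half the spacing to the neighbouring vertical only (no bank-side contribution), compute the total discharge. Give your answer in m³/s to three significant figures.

4.50 m³/s

w_1 = (1.91 − 0.56)/2 = 0.675 m; q_1 = 0.30 × 0.36 × 0.675 = 0.07290 m³/s
w_2 = (4.58 − 0.56)/2 = 2.01 m; q_2 = 0.50 × 1.03 × 2.01 = 1.035 m³/s
w_3 = (5.02 − 1.91)/2 = 1.555 m; q_3 = 0.63 × 1.69 × 1.555 = 1.656 m³/s
w_4 = (6.86 − 4.58)/2 = 1.14 m; q_4 = 0.66 × 1.20 × 1.14 = 0.9029 m³/s
w_5 = (7.70 − 5.02)/2 = 1.34 m; q_5 = 0.61 × 0.94 × 1.34 = 0.7684 m³/s
w_6 = (7.70 − 6.86)/2 = 0.42 m; q_6 = 0.40 × 0.39 × 0.42 = 0.06552 m³/s
Q = Σ qᵢ = 4.500 m³/s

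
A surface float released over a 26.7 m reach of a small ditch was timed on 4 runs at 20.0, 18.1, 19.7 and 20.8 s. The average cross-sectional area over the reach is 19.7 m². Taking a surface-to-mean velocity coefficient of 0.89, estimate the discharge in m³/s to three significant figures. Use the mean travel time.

t̄ = (20.0 + 18.1 + 19.7 + 20.8) / 4 = 19.65 s
v_surface = L / t̄ = 26.7 / 19.65 = 1.359 m/s
v_mean = 0.89 × 1.359 = 1.209 m/s
Q = A × v_mean = 19.7 × 1.209 = 23.82 m³/s

23.8 m³/s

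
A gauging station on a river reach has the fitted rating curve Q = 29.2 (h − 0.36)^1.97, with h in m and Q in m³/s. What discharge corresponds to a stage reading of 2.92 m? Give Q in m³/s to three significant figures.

186 m³/s

Q = 29.2 × (2.92 − 0.36)^1.97 = 29.2 × 2.56^1.97 = 186.0 m³/s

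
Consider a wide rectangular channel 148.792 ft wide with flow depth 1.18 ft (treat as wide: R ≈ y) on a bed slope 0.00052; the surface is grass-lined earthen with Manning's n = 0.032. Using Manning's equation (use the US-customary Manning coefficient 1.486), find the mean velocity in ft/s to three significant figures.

A = b·y = 148.792 × 1.18 = 175.6 ft²
Wide channel: R ≈ y = 1.18 ft
Q = (1.486/n)·A·R^(2/3)·S^(1/2) = (1.486/0.032) × 175.6 × 1.180^(2/3) × 0.00052^(1/2) = 207.6 ft³/s
V = Q/A = 207.6/175.6 = 1.182 ft/s

1.18 ft/s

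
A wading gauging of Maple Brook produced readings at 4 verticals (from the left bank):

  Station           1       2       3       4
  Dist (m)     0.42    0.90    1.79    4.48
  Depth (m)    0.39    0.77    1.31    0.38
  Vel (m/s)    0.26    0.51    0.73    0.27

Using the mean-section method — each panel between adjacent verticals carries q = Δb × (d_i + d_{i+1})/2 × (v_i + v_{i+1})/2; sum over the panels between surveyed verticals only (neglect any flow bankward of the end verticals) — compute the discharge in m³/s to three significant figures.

Panel 1-2: Δb = 0.48 m, d̄ = (0.39+0.77)/2 = 0.58, v̄ = (0.26+0.51)/2 = 0.385 → q = 0.48×0.58×0.385 = 0.1072 m³/s
Panel 2-3: Δb = 0.89 m, d̄ = (0.77+1.31)/2 = 1.04, v̄ = (0.51+0.73)/2 = 0.62 → q = 0.89×1.04×0.62 = 0.5739 m³/s
Panel 3-4: Δb = 2.69 m, d̄ = (1.31+0.38)/2 = 0.845, v̄ = (0.73+0.27)/2 = 0.5 → q = 2.69×0.845×0.5 = 1.137 m³/s
Q = Σ q = 1.818 m³/s

1.82 m³/s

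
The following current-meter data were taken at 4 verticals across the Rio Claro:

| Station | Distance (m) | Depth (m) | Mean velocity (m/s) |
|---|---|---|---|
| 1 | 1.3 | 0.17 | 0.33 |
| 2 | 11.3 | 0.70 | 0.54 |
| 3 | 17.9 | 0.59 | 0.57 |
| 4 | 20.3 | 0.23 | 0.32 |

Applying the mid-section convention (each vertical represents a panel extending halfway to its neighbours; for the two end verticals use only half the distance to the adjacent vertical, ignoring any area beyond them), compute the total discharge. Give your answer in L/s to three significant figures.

5020 L/s

w_1 = (11.3 − 1.3)/2 = 5 m; q_1 = 0.33 × 0.17 × 5 = 0.2805 m³/s
w_2 = (17.9 − 1.3)/2 = 8.3 m; q_2 = 0.54 × 0.70 × 8.3 = 3.137 m³/s
w_3 = (20.3 − 11.3)/2 = 4.5 m; q_3 = 0.57 × 0.59 × 4.5 = 1.513 m³/s
w_4 = (20.3 − 17.9)/2 = 1.2 m; q_4 = 0.32 × 0.23 × 1.2 = 0.08832 m³/s
Q = Σ qᵢ = 5.020 m³/s
= 5.020 × 1000 = 5020 L/s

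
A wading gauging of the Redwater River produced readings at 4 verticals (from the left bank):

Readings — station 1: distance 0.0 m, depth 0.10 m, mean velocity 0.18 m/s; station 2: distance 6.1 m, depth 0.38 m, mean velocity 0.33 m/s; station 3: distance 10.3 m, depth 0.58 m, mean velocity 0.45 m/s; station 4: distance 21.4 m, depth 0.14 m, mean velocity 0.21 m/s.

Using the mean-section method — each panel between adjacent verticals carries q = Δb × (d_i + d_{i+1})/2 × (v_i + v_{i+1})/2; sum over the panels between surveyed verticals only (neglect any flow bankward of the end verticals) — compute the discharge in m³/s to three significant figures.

Panel 1-2: Δb = 6.1 m, d̄ = (0.10+0.38)/2 = 0.24, v̄ = (0.18+0.33)/2 = 0.255 → q = 6.1×0.24×0.255 = 0.3733 m³/s
Panel 2-3: Δb = 4.2 m, d̄ = (0.38+0.58)/2 = 0.48, v̄ = (0.33+0.45)/2 = 0.39 → q = 4.2×0.48×0.39 = 0.7862 m³/s
Panel 3-4: Δb = 11.1 m, d̄ = (0.58+0.14)/2 = 0.36, v̄ = (0.45+0.21)/2 = 0.33 → q = 11.1×0.36×0.33 = 1.319 m³/s
Q = Σ q = 2.478 m³/s

2.48 m³/s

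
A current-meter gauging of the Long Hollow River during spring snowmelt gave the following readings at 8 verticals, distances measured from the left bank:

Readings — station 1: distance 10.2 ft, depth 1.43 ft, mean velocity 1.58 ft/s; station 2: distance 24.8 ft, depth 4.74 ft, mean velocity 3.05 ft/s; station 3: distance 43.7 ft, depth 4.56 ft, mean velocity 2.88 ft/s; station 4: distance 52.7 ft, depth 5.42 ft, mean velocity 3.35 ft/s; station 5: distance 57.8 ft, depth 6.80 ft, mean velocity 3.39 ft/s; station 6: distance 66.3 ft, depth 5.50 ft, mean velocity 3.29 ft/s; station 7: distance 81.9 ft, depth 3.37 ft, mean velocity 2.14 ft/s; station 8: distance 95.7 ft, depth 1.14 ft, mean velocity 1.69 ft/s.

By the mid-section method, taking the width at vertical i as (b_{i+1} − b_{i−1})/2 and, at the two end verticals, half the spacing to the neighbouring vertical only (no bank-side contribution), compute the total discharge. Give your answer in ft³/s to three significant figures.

1060 ft³/s

w_1 = (24.8 − 10.2)/2 = 7.3 ft; q_1 = 1.58 × 1.43 × 7.3 = 16.49 ft³/s
w_2 = (43.7 − 10.2)/2 = 16.75 ft; q_2 = 3.05 × 4.74 × 16.75 = 242.2 ft³/s
w_3 = (52.7 − 24.8)/2 = 13.95 ft; q_3 = 2.88 × 4.56 × 13.95 = 183.2 ft³/s
w_4 = (57.8 − 43.7)/2 = 7.05 ft; q_4 = 3.35 × 5.42 × 7.05 = 128.0 ft³/s
w_5 = (66.3 − 52.7)/2 = 6.8 ft; q_5 = 3.39 × 6.80 × 6.8 = 156.8 ft³/s
w_6 = (81.9 − 57.8)/2 = 12.05 ft; q_6 = 3.29 × 5.50 × 12.05 = 218.0 ft³/s
w_7 = (95.7 − 66.3)/2 = 14.7 ft; q_7 = 2.14 × 3.37 × 14.7 = 106.0 ft³/s
w_8 = (95.7 − 81.9)/2 = 6.9 ft; q_8 = 1.69 × 1.14 × 6.9 = 13.29 ft³/s
Q = Σ qᵢ = 1064 ft³/s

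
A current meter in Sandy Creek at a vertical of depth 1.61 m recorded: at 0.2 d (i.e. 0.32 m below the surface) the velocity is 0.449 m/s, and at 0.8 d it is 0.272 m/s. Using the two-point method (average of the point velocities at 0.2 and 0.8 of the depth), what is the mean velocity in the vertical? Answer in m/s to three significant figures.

0.361 m/s

v̄ = (0.449 + 0.272) / 2 = 0.3605 m/s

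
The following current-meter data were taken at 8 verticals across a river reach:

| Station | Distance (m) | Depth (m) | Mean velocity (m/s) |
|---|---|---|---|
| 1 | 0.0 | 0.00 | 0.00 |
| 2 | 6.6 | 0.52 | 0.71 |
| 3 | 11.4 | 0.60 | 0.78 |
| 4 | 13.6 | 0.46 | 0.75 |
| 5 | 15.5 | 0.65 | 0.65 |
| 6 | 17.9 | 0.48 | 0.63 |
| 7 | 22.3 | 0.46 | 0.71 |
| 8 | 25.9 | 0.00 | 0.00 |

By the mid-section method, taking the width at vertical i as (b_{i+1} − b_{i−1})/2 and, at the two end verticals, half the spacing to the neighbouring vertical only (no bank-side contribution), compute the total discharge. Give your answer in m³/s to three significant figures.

7.69 m³/s

w_2 = (11.4 − 0.0)/2 = 5.7 m; q_2 = 0.71 × 0.52 × 5.7 = 2.104 m³/s
w_3 = (13.6 − 6.6)/2 = 3.5 m; q_3 = 0.78 × 0.60 × 3.5 = 1.638 m³/s
w_4 = (15.5 − 11.4)/2 = 2.05 m; q_4 = 0.75 × 0.46 × 2.05 = 0.7073 m³/s
w_5 = (17.9 − 13.6)/2 = 2.15 m; q_5 = 0.65 × 0.65 × 2.15 = 0.9084 m³/s
w_6 = (22.3 − 15.5)/2 = 3.4 m; q_6 = 0.63 × 0.48 × 3.4 = 1.028 m³/s
w_7 = (25.9 − 17.9)/2 = 4 m; q_7 = 0.71 × 0.46 × 4 = 1.306 m³/s
Stations 1, 8 contribute zero (depth or velocity is 0).
Q = Σ qᵢ = 7.693 m³/s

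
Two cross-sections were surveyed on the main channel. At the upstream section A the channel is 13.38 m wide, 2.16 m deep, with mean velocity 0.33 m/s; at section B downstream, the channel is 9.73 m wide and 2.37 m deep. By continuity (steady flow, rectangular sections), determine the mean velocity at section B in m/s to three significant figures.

Q = A₁V₁ = (13.38×2.16) × 0.33 = 9.537 m³/s
A₂ = 9.73 × 2.37 = 23.06 m²
V₂ = Q/A₂ = 9.537/23.06 = 0.4136 m/s

0.414 m/s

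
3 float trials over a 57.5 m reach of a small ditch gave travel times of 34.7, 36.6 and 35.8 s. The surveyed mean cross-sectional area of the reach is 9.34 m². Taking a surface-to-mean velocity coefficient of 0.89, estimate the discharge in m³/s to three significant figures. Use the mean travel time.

13.4 m³/s

t̄ = (34.7 + 36.6 + 35.8) / 3 = 35.7 s
v_surface = L / t̄ = 57.5 / 35.7 = 1.611 m/s
v_mean = 0.89 × 1.611 = 1.433 m/s
Q = A × v_mean = 9.34 × 1.433 = 13.39 m³/s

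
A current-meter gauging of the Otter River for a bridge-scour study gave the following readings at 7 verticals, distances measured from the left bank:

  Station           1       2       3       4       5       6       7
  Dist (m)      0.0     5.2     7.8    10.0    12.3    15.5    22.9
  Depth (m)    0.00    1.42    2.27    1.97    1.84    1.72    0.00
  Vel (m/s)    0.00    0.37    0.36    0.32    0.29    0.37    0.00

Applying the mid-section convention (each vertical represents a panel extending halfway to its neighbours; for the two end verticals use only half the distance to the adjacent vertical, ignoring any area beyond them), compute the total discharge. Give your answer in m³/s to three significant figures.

10.3 m³/s

w_2 = (7.8 − 0.0)/2 = 3.9 m; q_2 = 0.37 × 1.42 × 3.9 = 2.049 m³/s
w_3 = (10.0 − 5.2)/2 = 2.4 m; q_3 = 0.36 × 2.27 × 2.4 = 1.961 m³/s
w_4 = (12.3 − 7.8)/2 = 2.25 m; q_4 = 0.32 × 1.97 × 2.25 = 1.418 m³/s
w_5 = (15.5 − 10.0)/2 = 2.75 m; q_5 = 0.29 × 1.84 × 2.75 = 1.467 m³/s
w_6 = (22.9 − 12.3)/2 = 5.3 m; q_6 = 0.37 × 1.72 × 5.3 = 3.373 m³/s
Stations 1, 7 contribute zero (depth or velocity is 0).
Q = Σ qᵢ = 10.27 m³/s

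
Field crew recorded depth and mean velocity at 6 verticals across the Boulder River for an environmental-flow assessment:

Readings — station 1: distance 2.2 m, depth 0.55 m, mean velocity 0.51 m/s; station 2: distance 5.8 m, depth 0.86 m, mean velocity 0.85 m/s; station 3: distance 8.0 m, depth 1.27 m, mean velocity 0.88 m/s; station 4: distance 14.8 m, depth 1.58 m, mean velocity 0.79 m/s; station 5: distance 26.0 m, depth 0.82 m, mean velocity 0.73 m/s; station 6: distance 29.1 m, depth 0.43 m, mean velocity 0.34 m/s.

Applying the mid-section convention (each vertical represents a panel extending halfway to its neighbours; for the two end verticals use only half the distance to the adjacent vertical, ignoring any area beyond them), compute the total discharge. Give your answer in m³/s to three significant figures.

w_1 = (5.8 − 2.2)/2 = 1.8 m; q_1 = 0.51 × 0.55 × 1.8 = 0.5049 m³/s
w_2 = (8.0 − 2.2)/2 = 2.9 m; q_2 = 0.85 × 0.86 × 2.9 = 2.120 m³/s
w_3 = (14.8 − 5.8)/2 = 4.5 m; q_3 = 0.88 × 1.27 × 4.5 = 5.029 m³/s
w_4 = (26.0 − 8.0)/2 = 9 m; q_4 = 0.79 × 1.58 × 9 = 11.23 m³/s
w_5 = (29.1 − 14.8)/2 = 7.15 m; q_5 = 0.73 × 0.82 × 7.15 = 4.280 m³/s
w_6 = (29.1 − 26.0)/2 = 1.55 m; q_6 = 0.34 × 0.43 × 1.55 = 0.2266 m³/s
Q = Σ qᵢ = 23.39 m³/s

23.4 m³/s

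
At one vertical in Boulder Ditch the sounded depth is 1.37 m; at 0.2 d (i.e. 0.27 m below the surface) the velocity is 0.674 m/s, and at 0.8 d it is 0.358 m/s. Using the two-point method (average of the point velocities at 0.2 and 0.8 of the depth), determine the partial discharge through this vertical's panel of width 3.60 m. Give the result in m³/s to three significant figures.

2.54 m³/s

v̄ = (0.674 + 0.358) / 2 = 0.5160 m/s
q = v̄ × d × w = 0.5160 × 1.37 × 3.60 = 2.545 m³/s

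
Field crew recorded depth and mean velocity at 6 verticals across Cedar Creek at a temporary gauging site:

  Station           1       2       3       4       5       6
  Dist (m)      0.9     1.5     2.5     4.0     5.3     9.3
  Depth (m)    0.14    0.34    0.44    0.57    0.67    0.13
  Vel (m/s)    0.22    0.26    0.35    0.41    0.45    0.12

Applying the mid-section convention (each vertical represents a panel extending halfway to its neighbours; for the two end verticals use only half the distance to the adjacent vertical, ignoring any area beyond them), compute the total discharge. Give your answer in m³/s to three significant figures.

1.43 m³/s

w_1 = (1.5 − 0.9)/2 = 0.3 m; q_1 = 0.22 × 0.14 × 0.3 = 0.009240 m³/s
w_2 = (2.5 − 0.9)/2 = 0.8 m; q_2 = 0.26 × 0.34 × 0.8 = 0.07072 m³/s
w_3 = (4.0 − 1.5)/2 = 1.25 m; q_3 = 0.35 × 0.44 × 1.25 = 0.1925 m³/s
w_4 = (5.3 − 2.5)/2 = 1.4 m; q_4 = 0.41 × 0.57 × 1.4 = 0.3272 m³/s
w_5 = (9.3 − 4.0)/2 = 2.65 m; q_5 = 0.45 × 0.67 × 2.65 = 0.7990 m³/s
w_6 = (9.3 − 5.3)/2 = 2 m; q_6 = 0.12 × 0.13 × 2 = 0.03120 m³/s
Q = Σ qᵢ = 1.430 m³/s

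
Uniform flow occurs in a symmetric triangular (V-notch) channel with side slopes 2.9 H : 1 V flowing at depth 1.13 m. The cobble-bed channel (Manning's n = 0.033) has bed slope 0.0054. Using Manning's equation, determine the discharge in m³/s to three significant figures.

A = z·y² = 2.9×1.13² = 3.703 m²
P = 2y√(1+z²) = 2×1.13×√(1+2.9²) = 6.933 m
R = A/P = 3.703/6.933 = 0.5341 m
Q = (1/n)·A·R^(2/3)·S^(1/2) = (1/0.033) × 3.703 × 0.5341^(2/3) × 0.0054^(1/2) = 5.428 m³/s

5.43 m³/s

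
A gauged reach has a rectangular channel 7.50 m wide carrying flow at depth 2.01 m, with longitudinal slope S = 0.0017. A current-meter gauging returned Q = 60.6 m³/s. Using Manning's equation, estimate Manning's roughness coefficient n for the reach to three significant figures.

A = b·y = 7.50 × 2.01 = 15.08 m²
P = b + 2y = 7.50 + 2×2.01 = 11.52 m
R = A/P = 15.08/11.52 = 1.309 m
n = (1/Q)·A·R^(2/3)·S^(1/2) = (1/60.6) × 15.08 × 1.196 × 0.04123 = 0.01227

0.0123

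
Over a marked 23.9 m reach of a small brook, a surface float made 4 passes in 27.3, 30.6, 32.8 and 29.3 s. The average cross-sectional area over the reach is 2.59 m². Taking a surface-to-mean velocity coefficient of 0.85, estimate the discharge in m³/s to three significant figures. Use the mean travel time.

t̄ = (27.3 + 30.6 + 32.8 + 29.3) / 4 = 30 s
v_surface = L / t̄ = 23.9 / 30 = 0.7967 m/s
v_mean = 0.85 × 0.7967 = 0.6772 m/s
Q = A × v_mean = 2.59 × 0.6772 = 1.754 m³/s

1.75 m³/s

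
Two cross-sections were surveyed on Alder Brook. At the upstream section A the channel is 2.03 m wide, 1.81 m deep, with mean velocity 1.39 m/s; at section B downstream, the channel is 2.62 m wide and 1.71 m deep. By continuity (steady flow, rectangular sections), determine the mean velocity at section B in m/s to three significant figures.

1.14 m/s

Q = A₁V₁ = (2.03×1.81) × 1.39 = 5.107 m³/s
A₂ = 2.62 × 1.71 = 4.480 m²
V₂ = Q/A₂ = 5.107/4.480 = 1.140 m/s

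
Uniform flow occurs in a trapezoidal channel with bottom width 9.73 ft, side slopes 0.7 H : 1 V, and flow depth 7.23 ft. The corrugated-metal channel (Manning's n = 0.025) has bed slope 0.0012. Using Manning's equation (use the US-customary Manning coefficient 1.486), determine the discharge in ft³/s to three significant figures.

A = (b + z·y)·y = (9.73 + 0.7×7.23)×7.23 = 106.9 ft²
P = b + 2y√(1+z²) = 9.73 + 2×7.23×√(1+0.7²) = 27.38 ft
R = A/P = 106.9/27.38 = 3.906 ft
Q = (1.486/n)·A·R^(2/3)·S^(1/2) = (1.486/0.025) × 106.9 × 3.906^(2/3) × 0.0012^(1/2) = 546.1 ft³/s

546 ft³/s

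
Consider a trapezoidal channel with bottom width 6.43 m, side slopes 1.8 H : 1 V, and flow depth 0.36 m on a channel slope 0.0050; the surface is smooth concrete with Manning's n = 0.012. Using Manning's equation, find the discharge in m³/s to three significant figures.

A = (b + z·y)·y = (6.43 + 1.8×0.36)×0.36 = 2.548 m²
P = b + 2y√(1+z²) = 6.43 + 2×0.36×√(1+1.8²) = 7.913 m
R = A/P = 2.548/7.913 = 0.3220 m
Q = (1/n)·A·R^(2/3)·S^(1/2) = (1/0.012) × 2.548 × 0.3220^(2/3) × 0.0050^(1/2) = 7.054 m³/s

7.05 m³/s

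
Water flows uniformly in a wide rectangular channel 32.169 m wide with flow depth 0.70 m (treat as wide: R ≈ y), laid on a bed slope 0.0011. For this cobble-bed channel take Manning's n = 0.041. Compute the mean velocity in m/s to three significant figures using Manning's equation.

0.638 m/s

A = b·y = 32.169 × 0.70 = 22.52 m²
Wide channel: R ≈ y = 0.70 m
Q = (1/n)·A·R^(2/3)·S^(1/2) = (1/0.041) × 22.52 × 0.7000^(2/3) × 0.0011^(1/2) = 14.36 m³/s
V = Q/A = 14.36/22.52 = 0.6377 m/s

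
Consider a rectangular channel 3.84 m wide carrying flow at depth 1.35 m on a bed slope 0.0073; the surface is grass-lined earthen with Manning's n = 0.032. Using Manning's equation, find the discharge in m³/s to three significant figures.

A = b·y = 3.84 × 1.35 = 5.184 m²
P = b + 2y = 3.84 + 2×1.35 = 6.540 m
R = A/P = 5.184/6.540 = 0.7927 m
Q = (1/n)·A·R^(2/3)·S^(1/2) = (1/0.032) × 5.184 × 0.7927^(2/3) × 0.0073^(1/2) = 11.85 m³/s

11.9 m³/s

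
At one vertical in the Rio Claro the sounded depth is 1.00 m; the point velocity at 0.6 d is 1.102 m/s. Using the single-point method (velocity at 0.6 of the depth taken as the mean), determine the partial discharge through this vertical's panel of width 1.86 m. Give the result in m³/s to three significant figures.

2.05 m³/s

v̄ = v₀.₆ = 1.102 m/s
q = v̄ × d × w = 1.102 × 1.00 × 1.86 = 2.050 m³/s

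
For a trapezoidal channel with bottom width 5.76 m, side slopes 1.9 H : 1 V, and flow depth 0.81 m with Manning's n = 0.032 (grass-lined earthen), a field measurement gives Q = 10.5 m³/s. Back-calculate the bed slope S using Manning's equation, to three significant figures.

A = (b + z·y)·y = (5.76 + 1.9×0.81)×0.81 = 5.912 m²
P = b + 2y√(1+z²) = 5.76 + 2×0.81×√(1+1.9²) = 9.238 m
R = A/P = 5.912/9.238 = 0.6400 m
S = (Q·n / (1·A·R^(2/3)))² = (10.5×0.032 / (1×5.912×0.7426))² = 0.005857

0.00586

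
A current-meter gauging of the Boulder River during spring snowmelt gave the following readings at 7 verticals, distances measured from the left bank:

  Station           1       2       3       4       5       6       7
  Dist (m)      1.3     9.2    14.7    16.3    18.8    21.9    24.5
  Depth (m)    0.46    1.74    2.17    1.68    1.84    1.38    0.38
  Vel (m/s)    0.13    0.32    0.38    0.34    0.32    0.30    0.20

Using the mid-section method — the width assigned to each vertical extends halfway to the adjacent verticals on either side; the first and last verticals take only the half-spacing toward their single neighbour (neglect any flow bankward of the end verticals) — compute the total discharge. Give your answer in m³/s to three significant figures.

w_1 = (9.2 − 1.3)/2 = 3.95 m; q_1 = 0.13 × 0.46 × 3.95 = 0.2362 m³/s
w_2 = (14.7 − 1.3)/2 = 6.7 m; q_2 = 0.32 × 1.74 × 6.7 = 3.731 m³/s
w_3 = (16.3 − 9.2)/2 = 3.55 m; q_3 = 0.38 × 2.17 × 3.55 = 2.927 m³/s
w_4 = (18.8 − 14.7)/2 = 2.05 m; q_4 = 0.34 × 1.68 × 2.05 = 1.171 m³/s
w_5 = (21.9 − 16.3)/2 = 2.8 m; q_5 = 0.32 × 1.84 × 2.8 = 1.649 m³/s
w_6 = (24.5 − 18.8)/2 = 2.85 m; q_6 = 0.30 × 1.38 × 2.85 = 1.180 m³/s
w_7 = (24.5 − 21.9)/2 = 1.3 m; q_7 = 0.20 × 0.38 × 1.3 = 0.09880 m³/s
Q = Σ qᵢ = 10.99 m³/s

11.0 m³/s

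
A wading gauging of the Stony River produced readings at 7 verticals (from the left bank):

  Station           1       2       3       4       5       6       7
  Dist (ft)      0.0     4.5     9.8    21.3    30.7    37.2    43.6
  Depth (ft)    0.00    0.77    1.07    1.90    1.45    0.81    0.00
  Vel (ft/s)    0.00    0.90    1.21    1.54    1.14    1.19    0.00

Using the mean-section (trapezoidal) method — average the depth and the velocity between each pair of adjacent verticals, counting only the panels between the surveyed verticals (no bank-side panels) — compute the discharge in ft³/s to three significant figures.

Panel 1-2: Δb = 4.5 ft, d̄ = (0.00+0.77)/2 = 0.385, v̄ = (0.00+0.90)/2 = 0.45 → q = 4.5×0.385×0.45 = 0.7796 ft³/s
Panel 2-3: Δb = 5.3 ft, d̄ = (0.77+1.07)/2 = 0.92, v̄ = (0.90+1.21)/2 = 1.055 → q = 5.3×0.92×1.055 = 5.144 ft³/s
Panel 3-4: Δb = 11.5 ft, d̄ = (1.07+1.90)/2 = 1.485, v̄ = (1.21+1.54)/2 = 1.375 → q = 11.5×1.485×1.375 = 23.48 ft³/s
Panel 4-5: Δb = 9.4 ft, d̄ = (1.90+1.45)/2 = 1.675, v̄ = (1.54+1.14)/2 = 1.34 → q = 9.4×1.675×1.34 = 21.10 ft³/s
Panel 5-6: Δb = 6.5 ft, d̄ = (1.45+0.81)/2 = 1.13, v̄ = (1.14+1.19)/2 = 1.165 → q = 6.5×1.13×1.165 = 8.557 ft³/s
Panel 6-7: Δb = 6.4 ft, d̄ = (0.81+0.00)/2 = 0.405, v̄ = (1.19+0.00)/2 = 0.595 → q = 6.4×0.405×0.595 = 1.542 ft³/s
Q = Σ q = 60.60 ft³/s

60.6 ft³/s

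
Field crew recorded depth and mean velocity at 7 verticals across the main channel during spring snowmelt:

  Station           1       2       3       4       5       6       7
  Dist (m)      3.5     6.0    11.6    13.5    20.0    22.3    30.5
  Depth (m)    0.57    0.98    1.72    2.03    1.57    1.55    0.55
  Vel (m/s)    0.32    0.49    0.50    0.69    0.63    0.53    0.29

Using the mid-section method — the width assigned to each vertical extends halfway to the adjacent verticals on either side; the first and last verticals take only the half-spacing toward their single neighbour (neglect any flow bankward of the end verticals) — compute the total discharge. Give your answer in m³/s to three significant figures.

w_1 = (6.0 − 3.5)/2 = 1.25 m; q_1 = 0.32 × 0.57 × 1.25 = 0.2280 m³/s
w_2 = (11.6 − 3.5)/2 = 4.05 m; q_2 = 0.49 × 0.98 × 4.05 = 1.945 m³/s
w_3 = (13.5 − 6.0)/2 = 3.75 m; q_3 = 0.50 × 1.72 × 3.75 = 3.225 m³/s
w_4 = (20.0 − 11.6)/2 = 4.2 m; q_4 = 0.69 × 2.03 × 4.2 = 5.883 m³/s
w_5 = (22.3 − 13.5)/2 = 4.4 m; q_5 = 0.63 × 1.57 × 4.4 = 4.352 m³/s
w_6 = (30.5 − 20.0)/2 = 5.25 m; q_6 = 0.53 × 1.55 × 5.25 = 4.313 m³/s
w_7 = (30.5 − 22.3)/2 = 4.1 m; q_7 = 0.29 × 0.55 × 4.1 = 0.6540 m³/s
Q = Σ qᵢ = 20.60 m³/s

20.6 m³/s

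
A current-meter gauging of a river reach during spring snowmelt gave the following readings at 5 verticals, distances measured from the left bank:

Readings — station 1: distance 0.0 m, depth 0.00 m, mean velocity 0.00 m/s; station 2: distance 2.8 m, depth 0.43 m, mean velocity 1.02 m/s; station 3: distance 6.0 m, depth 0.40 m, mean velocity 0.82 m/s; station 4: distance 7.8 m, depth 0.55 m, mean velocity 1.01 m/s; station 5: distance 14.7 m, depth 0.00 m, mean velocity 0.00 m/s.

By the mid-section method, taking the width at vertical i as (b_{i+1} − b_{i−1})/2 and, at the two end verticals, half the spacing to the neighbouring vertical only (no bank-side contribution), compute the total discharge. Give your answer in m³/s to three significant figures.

4.55 m³/s

w_2 = (6.0 − 0.0)/2 = 3 m; q_2 = 1.02 × 0.43 × 3 = 1.316 m³/s
w_3 = (7.8 − 2.8)/2 = 2.5 m; q_3 = 0.82 × 0.40 × 2.5 = 0.8200 m³/s
w_4 = (14.7 − 6.0)/2 = 4.35 m; q_4 = 1.01 × 0.55 × 4.35 = 2.416 m³/s
Stations 1, 5 contribute zero (depth or velocity is 0).
Q = Σ qᵢ = 4.552 m³/s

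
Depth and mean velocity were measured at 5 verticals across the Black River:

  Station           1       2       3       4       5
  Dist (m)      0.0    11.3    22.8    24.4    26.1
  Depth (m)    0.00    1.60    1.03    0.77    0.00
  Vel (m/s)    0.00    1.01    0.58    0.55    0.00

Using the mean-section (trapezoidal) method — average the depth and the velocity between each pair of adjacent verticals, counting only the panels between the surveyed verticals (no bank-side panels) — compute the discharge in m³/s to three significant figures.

Panel 1-2: Δb = 11.3 m, d̄ = (0.00+1.60)/2 = 0.8, v̄ = (0.00+1.01)/2 = 0.505 → q = 11.3×0.8×0.505 = 4.565 m³/s
Panel 2-3: Δb = 11.5 m, d̄ = (1.60+1.03)/2 = 1.315, v̄ = (1.01+0.58)/2 = 0.795 → q = 11.5×1.315×0.795 = 12.02 m³/s
Panel 3-4: Δb = 1.6 m, d̄ = (1.03+0.77)/2 = 0.9, v̄ = (0.58+0.55)/2 = 0.565 → q = 1.6×0.9×0.565 = 0.8136 m³/s
Panel 4-5: Δb = 1.7 m, d̄ = (0.77+0.00)/2 = 0.385, v̄ = (0.55+0.00)/2 = 0.275 → q = 1.7×0.385×0.275 = 0.1800 m³/s
Q = Σ q = 17.58 m³/s

17.6 m³/s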